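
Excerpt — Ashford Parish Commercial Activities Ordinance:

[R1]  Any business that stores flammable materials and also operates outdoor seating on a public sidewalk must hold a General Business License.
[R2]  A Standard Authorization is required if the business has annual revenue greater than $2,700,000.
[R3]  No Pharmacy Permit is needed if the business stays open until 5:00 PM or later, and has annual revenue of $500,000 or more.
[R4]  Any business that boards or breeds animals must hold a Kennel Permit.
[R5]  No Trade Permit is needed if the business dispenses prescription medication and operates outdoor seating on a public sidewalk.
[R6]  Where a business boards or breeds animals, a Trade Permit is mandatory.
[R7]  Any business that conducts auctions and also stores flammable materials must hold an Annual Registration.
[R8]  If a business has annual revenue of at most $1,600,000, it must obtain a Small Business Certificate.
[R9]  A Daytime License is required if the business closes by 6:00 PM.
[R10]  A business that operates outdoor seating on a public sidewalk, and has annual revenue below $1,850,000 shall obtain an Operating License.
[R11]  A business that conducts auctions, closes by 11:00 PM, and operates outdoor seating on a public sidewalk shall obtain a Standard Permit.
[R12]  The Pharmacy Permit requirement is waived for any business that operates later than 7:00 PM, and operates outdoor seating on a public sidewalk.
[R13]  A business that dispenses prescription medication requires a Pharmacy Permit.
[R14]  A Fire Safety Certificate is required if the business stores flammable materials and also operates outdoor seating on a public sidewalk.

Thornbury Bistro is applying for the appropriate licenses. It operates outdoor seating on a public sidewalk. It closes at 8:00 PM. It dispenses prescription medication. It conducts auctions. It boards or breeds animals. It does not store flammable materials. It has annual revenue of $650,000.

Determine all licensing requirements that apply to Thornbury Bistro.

Kennel Permit, Operating License, Small Business Certificate, Standard Permit

[R1] does not store flammable materials; operates outdoor seating on a public sidewalk → General Business License not required.
[R2] revenue $650,000 ≤ $2,700,000 → Standard Authorization not required.
[R3] closes 8:00 PM, after 5:00 PM; revenue $650,000 ≥ $500,000 → exempt from Pharmacy Permit.
[R4] boards or breeds animals → Kennel Permit required.
[R5] dispenses prescription medication; operates outdoor seating on a public sidewalk → exempt from Trade Permit.
[R6] boards or breeds animals → Trade Permit required.
[R7] conducts auctions; does not store flammable materials → Annual Registration not required.
[R8] revenue $650,000 ≤ $1,600,000 → Small Business Certificate required.
[R9] closes 8:00 PM, after 6:00 PM → Daytime License not required.
[R10] operates outdoor seating on a public sidewalk; revenue $650,000 < $1,850,000 → Operating License required.
[R11] conducts auctions; closes 8:00 PM, at/before 11:00 PM; operates outdoor seating on a public sidewalk → Standard Permit required.
[R12] closes 8:00 PM, after 7:00 PM; operates outdoor seating on a public sidewalk → exempt from Pharmacy Permit.
[R13] dispenses prescription medication → Pharmacy Permit required.
[R14] does not store flammable materials; operates outdoor seating on a public sidewalk → Fire Safety Certificate not required.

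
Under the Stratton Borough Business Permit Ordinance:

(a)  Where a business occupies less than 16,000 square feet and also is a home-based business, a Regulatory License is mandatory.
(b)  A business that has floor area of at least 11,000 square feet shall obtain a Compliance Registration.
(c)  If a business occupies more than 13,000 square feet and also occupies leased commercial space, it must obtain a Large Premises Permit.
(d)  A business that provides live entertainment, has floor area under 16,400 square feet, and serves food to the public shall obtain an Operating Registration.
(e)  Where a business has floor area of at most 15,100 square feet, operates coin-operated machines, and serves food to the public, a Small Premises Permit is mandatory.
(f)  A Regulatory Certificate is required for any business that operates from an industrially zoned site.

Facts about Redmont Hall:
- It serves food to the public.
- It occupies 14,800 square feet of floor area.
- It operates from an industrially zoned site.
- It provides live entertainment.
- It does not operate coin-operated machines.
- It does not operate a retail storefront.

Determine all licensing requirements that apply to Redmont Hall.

(a) floor area 14,800 square feet < 16,000 square feet; operates from an industrially zoned site (not: is a home-based business) → Regulatory License not required.
(b) floor area 14,800 square feet ≥ 11,000 square feet → Compliance Registration required.
(c) floor area 14,800 square feet > 13,000 square feet; operates from an industrially zoned site (not: occupies leased commercial space) → Large Premises Permit not required.
(d) provides live entertainment; floor area 14,800 square feet < 16,400 square feet; serves food to the public → Operating Registration required.
(e) floor area 14,800 square feet ≤ 15,100 square feet; does not operate coin-operated machines; serves food to the public → Small Premises Permit not required.
(f) operates from an industrially zoned site → Regulatory Certificate required.

Compliance Registration, Operating Registration, Regulatory Certificate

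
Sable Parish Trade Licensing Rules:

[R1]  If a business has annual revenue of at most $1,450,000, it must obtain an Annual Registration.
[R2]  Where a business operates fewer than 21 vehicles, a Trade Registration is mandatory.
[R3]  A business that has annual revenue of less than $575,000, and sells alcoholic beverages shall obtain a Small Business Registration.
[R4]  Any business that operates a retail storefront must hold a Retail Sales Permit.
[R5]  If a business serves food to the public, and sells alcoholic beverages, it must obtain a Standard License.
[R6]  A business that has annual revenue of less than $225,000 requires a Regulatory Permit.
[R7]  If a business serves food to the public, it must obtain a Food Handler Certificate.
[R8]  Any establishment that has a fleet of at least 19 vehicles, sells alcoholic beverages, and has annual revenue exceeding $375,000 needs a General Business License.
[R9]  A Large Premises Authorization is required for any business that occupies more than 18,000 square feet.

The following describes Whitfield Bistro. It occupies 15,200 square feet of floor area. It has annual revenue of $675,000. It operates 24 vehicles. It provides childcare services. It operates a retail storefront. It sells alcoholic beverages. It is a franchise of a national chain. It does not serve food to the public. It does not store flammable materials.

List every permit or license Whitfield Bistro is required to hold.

[R1] revenue $675,000 ≤ $1,450,000 → Annual Registration required.
[R2] vehicles 24 ≥ 21 → Trade Registration not required.
[R3] revenue $675,000 ≥ $575,000; sells alcoholic beverages → Small Business Registration not required.
[R4] operates a retail storefront → Retail Sales Permit required.
[R5] does not serve food to the public; sells alcoholic beverages → Standard License not required.
[R6] revenue $675,000 ≥ $225,000 → Regulatory Permit not required.
[R7] does not serve food to the public → Food Handler Certificate not required.
[R8] vehicles 24 ≥ 19; sells alcoholic beverages; revenue $675,000 > $375,000 → General Business License required.
[R9] floor area 15,200 square feet ≤ 18,000 square feet → Large Premises Authorization not required.

Annual Registration, General Business License, Retail Sales Permit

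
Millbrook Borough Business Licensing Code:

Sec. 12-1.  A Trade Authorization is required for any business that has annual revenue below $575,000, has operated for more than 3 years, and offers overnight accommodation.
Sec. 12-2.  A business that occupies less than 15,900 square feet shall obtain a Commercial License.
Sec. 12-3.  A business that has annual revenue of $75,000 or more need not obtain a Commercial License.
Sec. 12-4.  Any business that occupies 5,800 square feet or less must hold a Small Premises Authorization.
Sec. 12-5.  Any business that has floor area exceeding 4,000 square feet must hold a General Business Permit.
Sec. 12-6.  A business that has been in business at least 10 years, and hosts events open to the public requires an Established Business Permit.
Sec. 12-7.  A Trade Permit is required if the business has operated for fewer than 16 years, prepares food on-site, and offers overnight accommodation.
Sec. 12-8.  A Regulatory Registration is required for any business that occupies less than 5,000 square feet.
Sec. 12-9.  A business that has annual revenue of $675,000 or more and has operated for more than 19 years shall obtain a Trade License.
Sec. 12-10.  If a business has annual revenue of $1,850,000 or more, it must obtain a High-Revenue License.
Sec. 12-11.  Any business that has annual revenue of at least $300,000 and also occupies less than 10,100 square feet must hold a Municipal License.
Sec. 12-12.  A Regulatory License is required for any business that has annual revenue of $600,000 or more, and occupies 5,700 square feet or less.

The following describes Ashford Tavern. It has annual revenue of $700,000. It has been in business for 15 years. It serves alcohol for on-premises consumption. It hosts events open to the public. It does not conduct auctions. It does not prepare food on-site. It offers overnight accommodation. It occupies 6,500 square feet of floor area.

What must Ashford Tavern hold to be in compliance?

Established Business Permit, General Business Permit, Municipal License

Sec. 12-1. revenue $700,000 ≥ $575,000; years in business 15 > 3; offers overnight accommodation → Trade Authorization not required.
Sec. 12-2. floor area 6,500 square feet < 15,900 square feet → Commercial License required.
Sec. 12-3. revenue $700,000 ≥ $75,000 → exempt from Commercial License.
Sec. 12-4. floor area 6,500 square feet > 5,800 square feet → Small Premises Authorization not required.
Sec. 12-5. floor area 6,500 square feet > 4,000 square feet → General Business Permit required.
Sec. 12-6. years in business 15 ≥ 10; hosts events open to the public → Established Business Permit required.
Sec. 12-7. years in business 15 < 16; does not prepare food on-site; offers overnight accommodation → Trade Permit not required.
Sec. 12-8. floor area 6,500 square feet ≥ 5,000 square feet → Regulatory Registration not required.
Sec. 12-9. revenue $700,000 ≥ $675,000; years in business 15 ≤ 19 → Trade License not required.
Sec. 12-10. revenue $700,000 < $1,850,000 → High-Revenue License not required.
Sec. 12-11. revenue $700,000 ≥ $300,000; floor area 6,500 square feet < 10,100 square feet → Municipal License required.
Sec. 12-12. revenue $700,000 ≥ $600,000; floor area 6,500 square feet > 5,700 square feet → Regulatory License not required.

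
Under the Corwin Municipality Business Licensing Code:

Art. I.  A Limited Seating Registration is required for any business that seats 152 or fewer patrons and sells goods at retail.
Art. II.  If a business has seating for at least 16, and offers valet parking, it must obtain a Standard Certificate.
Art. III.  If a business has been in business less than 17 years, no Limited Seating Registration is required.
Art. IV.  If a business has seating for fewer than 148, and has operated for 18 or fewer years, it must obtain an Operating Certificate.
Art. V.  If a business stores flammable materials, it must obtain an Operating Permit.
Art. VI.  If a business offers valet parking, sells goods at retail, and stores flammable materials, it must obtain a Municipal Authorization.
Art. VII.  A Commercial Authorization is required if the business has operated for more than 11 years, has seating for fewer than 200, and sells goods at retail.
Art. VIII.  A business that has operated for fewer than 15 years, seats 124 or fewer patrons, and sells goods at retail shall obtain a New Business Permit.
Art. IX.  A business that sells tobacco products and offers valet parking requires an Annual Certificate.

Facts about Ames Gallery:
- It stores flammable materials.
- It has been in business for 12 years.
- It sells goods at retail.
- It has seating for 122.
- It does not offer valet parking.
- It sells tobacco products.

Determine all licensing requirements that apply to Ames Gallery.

Commercial Authorization, New Business Permit, Operating Certificate, Operating Permit

Art. I. seating 122 ≤ 152; sells goods at retail → Limited Seating Registration required.
Art. II. seating 122 ≥ 16; does not offer valet parking → Standard Certificate not required.
Art. III. years in business 12 < 17 → exempt from Limited Seating Registration.
Art. IV. seating 122 < 148; years in business 12 ≤ 18 → Operating Certificate required.
Art. V. stores flammable materials → Operating Permit required.
Art. VI. does not offer valet parking; sells goods at retail; stores flammable materials → Municipal Authorization not required.
Art. VII. years in business 12 > 11; seating 122 < 200; sells goods at retail → Commercial Authorization required.
Art. VIII. years in business 12 < 15; seating 122 ≤ 124; sells goods at retail → New Business Permit required.
Art. IX. sells tobacco products; does not offer valet parking → Annual Certificate not required.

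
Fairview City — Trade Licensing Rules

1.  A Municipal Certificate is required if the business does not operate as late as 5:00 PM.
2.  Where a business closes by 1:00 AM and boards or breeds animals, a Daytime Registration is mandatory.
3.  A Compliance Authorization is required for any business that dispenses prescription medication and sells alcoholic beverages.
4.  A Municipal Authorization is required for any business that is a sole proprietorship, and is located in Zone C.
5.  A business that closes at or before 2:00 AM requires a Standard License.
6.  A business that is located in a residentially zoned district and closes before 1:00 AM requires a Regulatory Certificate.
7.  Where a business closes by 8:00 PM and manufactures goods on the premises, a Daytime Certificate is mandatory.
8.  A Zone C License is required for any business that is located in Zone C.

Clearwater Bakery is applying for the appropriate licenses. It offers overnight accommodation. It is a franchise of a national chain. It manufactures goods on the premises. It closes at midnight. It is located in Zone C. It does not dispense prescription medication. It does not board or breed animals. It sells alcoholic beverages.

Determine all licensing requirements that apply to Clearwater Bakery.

1. closes midnight, after 5:00 PM → Municipal Certificate not required.
2. closes midnight, at/before 1:00 AM; does not board or breed animals → Daytime Registration not required.
3. does not dispense prescription medication; sells alcoholic beverages → Compliance Authorization not required.
4. is a franchise of a national chain (not: is a sole proprietorship); is located in Zone C → Municipal Authorization not required.
5. closes midnight, at/before 2:00 AM → Standard License required.
6. is located in Zone C (not: is located in a residentially zoned district); closes midnight, at/before 1:00 AM → Regulatory Certificate not required.
7. closes midnight, after 8:00 PM; manufactures goods on the premises → Daytime Certificate not required.
8. is located in Zone C → Zone C License required.

Standard License, Zone C License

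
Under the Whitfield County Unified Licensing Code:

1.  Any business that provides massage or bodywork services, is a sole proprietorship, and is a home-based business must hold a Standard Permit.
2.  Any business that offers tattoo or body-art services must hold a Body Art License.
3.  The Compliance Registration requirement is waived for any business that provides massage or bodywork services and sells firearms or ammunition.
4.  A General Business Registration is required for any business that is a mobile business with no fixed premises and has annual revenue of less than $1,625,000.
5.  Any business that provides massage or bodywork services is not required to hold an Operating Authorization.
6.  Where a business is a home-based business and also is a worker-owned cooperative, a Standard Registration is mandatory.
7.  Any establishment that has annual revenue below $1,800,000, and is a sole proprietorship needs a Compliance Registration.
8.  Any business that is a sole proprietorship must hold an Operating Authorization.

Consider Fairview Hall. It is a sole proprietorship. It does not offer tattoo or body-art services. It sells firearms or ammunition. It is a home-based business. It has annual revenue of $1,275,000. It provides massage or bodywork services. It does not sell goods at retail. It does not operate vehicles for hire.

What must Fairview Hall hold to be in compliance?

Standard Permit

1. provides massage or bodywork services; is a sole proprietorship; is a home-based business → Standard Permit required.
2. does not offer tattoo or body-art services → Body Art License not required.
3. provides massage or bodywork services; sells firearms or ammunition → exempt from Compliance Registration.
4. is a home-based business (not: is a mobile business with no fixed premises); revenue $1,275,000 < $1,625,000 → General Business Registration not required.
5. provides massage or bodywork services → exempt from Operating Authorization.
6. is a home-based business; is a sole proprietorship (not: is a worker-owned cooperative) → Standard Registration not required.
7. revenue $1,275,000 < $1,800,000; is a sole proprietorship → Compliance Registration required.
8. is a sole proprietorship → Operating Authorization required.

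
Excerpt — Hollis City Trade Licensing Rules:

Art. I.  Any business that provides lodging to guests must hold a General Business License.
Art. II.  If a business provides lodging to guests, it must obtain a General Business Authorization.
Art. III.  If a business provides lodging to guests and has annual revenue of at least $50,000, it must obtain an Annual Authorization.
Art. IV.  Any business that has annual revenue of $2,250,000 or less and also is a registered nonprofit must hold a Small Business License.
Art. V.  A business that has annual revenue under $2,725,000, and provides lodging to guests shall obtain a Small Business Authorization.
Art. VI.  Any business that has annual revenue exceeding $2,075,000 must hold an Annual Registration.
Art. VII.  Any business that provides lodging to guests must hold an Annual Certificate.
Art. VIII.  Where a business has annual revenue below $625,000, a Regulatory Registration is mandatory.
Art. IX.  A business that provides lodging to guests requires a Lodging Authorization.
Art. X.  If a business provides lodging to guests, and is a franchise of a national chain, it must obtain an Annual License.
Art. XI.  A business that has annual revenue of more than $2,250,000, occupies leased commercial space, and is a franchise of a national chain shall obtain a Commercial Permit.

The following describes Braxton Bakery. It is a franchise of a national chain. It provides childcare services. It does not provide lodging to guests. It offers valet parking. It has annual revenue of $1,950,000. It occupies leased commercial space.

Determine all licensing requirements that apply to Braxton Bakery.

Art. I. does not provide lodging to guests → General Business License not required.
Art. II. does not provide lodging to guests → General Business Authorization not required.
Art. III. does not provide lodging to guests; revenue $1,950,000 ≥ $50,000 → Annual Authorization not required.
Art. IV. revenue $1,950,000 ≤ $2,250,000; is a franchise of a national chain (not: is a registered nonprofit) → Small Business License not required.
Art. V. revenue $1,950,000 < $2,725,000; does not provide lodging to guests → Small Business Authorization not required.
Art. VI. revenue $1,950,000 ≤ $2,075,000 → Annual Registration not required.
Art. VII. does not provide lodging to guests → Annual Certificate not required.
Art. VIII. revenue $1,950,000 ≥ $625,000 → Regulatory Registration not required.
Art. IX. does not provide lodging to guests → Lodging Authorization not required.
Art. X. does not provide lodging to guests; is a franchise of a national chain → Annual License not required.
Art. XI. revenue $1,950,000 ≤ $2,250,000; occupies leased commercial space; is a franchise of a national chain → Commercial Permit not required.

None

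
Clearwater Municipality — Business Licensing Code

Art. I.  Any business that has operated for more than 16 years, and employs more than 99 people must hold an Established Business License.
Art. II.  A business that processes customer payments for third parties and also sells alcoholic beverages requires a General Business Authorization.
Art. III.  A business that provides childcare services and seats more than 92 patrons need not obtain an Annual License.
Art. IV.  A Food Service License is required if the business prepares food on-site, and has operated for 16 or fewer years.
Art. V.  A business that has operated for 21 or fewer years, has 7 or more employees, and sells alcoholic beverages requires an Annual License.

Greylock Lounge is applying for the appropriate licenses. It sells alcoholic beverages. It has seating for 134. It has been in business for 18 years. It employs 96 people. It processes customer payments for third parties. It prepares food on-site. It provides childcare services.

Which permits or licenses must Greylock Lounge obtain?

Art. I. years in business 18 > 16; employees 96 ≤ 99 → Established Business License not required.
Art. II. processes customer payments for third parties; sells alcoholic beverages → General Business Authorization required.
Art. III. provides childcare services; seating 134 > 92 → exempt from Annual License.
Art. IV. prepares food on-site; years in business 18 > 16 → Food Service License not required.
Art. V. years in business 18 ≤ 21; employees 96 ≥ 7; sells alcoholic beverages → Annual License required.

General Business Authorization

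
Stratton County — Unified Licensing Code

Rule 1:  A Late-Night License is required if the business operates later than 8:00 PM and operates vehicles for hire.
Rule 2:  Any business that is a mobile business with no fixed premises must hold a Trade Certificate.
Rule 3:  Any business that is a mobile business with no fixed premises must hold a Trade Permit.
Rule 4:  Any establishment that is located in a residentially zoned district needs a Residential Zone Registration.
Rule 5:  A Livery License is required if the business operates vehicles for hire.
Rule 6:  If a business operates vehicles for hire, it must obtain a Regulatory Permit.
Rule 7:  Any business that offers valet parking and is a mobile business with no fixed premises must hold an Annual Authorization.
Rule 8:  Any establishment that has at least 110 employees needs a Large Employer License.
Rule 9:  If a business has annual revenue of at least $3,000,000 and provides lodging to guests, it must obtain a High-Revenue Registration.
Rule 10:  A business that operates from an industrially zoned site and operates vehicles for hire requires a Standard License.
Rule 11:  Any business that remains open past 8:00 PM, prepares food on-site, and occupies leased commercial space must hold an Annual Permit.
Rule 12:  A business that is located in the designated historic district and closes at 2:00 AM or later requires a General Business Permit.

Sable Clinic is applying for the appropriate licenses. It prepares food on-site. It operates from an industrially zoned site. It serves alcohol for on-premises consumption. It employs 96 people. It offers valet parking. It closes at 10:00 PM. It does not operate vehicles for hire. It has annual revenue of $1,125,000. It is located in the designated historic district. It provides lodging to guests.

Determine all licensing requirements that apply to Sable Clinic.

None

Rule 1: closes 10:00 PM, after 8:00 PM; does not operate vehicles for hire → Late-Night License not required.
Rule 2: operates from an industrially zoned site (not: is a mobile business with no fixed premises) → Trade Certificate not required.
Rule 3: operates from an industrially zoned site (not: is a mobile business with no fixed premises) → Trade Permit not required.
Rule 4: is located in the designated historic district (not: is located in a residentially zoned district) → Residential Zone Registration not required.
Rule 5: does not operate vehicles for hire → Livery License not required.
Rule 6: does not operate vehicles for hire → Regulatory Permit not required.
Rule 7: offers valet parking; operates from an industrially zoned site (not: is a mobile business with no fixed premises) → Annual Authorization not required.
Rule 8: employees 96 < 110 → Large Employer License not required.
Rule 9: revenue $1,125,000 < $3,000,000; provides lodging to guests → High-Revenue Registration not required.
Rule 10: operates from an industrially zoned site; does not operate vehicles for hire → Standard License not required.
Rule 11: closes 10:00 PM, after 8:00 PM; prepares food on-site; operates from an industrially zoned site (not: occupies leased commercial space) → Annual Permit not required.
Rule 12: is located in the designated historic district; closes 10:00 PM, at/before 2:00 AM → General Business Permit not required.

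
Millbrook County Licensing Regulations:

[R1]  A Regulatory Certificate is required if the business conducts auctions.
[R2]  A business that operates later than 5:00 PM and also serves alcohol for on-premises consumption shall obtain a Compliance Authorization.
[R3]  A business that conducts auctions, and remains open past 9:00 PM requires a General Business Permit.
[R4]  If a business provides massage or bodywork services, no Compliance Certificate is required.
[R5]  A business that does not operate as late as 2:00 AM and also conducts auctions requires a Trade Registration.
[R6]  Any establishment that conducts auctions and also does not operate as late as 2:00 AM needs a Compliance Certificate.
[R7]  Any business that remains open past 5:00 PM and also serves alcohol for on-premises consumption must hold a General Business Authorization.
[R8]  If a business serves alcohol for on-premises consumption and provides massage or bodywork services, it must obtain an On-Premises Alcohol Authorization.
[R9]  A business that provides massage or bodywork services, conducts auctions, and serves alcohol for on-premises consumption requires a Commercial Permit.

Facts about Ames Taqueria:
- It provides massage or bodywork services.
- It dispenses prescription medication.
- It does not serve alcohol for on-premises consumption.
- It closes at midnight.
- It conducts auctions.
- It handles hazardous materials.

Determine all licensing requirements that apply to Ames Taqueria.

[R1] conducts auctions → Regulatory Certificate required.
[R2] closes midnight, after 5:00 PM; does not serve alcohol for on-premises consumption → Compliance Authorization not required.
[R3] conducts auctions; closes midnight, after 9:00 PM → General Business Permit required.
[R4] provides massage or bodywork services → exempt from Compliance Certificate.
[R5] closes midnight, at/before 2:00 AM; conducts auctions → Trade Registration required.
[R6] conducts auctions; closes midnight, at/before 2:00 AM → Compliance Certificate required.
[R7] closes midnight, after 5:00 PM; does not serve alcohol for on-premises consumption → General Business Authorization not required.
[R8] does not serve alcohol for on-premises consumption; provides massage or bodywork services → On-Premises Alcohol Authorization not required.
[R9] provides massage or bodywork services; conducts auctions; does not serve alcohol for on-premises consumption → Commercial Permit not required.

General Business Permit, Regulatory Certificate, Trade Registration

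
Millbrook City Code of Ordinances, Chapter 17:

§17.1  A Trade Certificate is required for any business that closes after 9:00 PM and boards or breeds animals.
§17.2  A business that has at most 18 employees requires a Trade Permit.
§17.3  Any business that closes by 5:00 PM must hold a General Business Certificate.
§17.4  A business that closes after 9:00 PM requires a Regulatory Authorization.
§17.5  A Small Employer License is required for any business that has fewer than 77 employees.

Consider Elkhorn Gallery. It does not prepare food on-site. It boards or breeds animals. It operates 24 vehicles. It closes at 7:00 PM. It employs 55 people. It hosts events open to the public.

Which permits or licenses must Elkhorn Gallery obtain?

Small Employer License

§17.1 closes 7:00 PM, at/before 9:00 PM; boards or breeds animals → Trade Certificate not required.
§17.2 employees 55 > 18 → Trade Permit not required.
§17.3 closes 7:00 PM, after 5:00 PM → General Business Certificate not required.
§17.4 closes 7:00 PM, at/before 9:00 PM → Regulatory Authorization not required.
§17.5 employees 55 < 77 → Small Employer License required.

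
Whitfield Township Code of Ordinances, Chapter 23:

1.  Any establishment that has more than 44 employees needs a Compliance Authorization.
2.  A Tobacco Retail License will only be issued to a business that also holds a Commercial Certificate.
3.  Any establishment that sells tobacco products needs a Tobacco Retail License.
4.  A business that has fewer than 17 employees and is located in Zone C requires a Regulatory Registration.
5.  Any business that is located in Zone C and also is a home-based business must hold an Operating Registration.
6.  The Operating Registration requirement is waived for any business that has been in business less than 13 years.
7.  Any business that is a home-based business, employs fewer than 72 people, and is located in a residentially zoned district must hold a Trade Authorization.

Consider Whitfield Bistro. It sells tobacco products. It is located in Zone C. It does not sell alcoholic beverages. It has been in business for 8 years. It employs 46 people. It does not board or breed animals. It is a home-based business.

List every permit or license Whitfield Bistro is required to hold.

1. employees 46 > 44 → Compliance Authorization required.
2. Tobacco Retail License is required → Commercial Certificate also required.
3. sells tobacco products → Tobacco Retail License required.
4. employees 46 ≥ 17; is located in Zone C → Regulatory Registration not required.
5. is located in Zone C; is a home-based business → Operating Registration required.
6. years in business 8 < 13 → exempt from Operating Registration.
7. is a home-based business; employees 46 < 72; is located in Zone C (not: is located in a residentially zoned district) → Trade Authorization not required.

Commercial Certificate, Compliance Authorization, Tobacco Retail License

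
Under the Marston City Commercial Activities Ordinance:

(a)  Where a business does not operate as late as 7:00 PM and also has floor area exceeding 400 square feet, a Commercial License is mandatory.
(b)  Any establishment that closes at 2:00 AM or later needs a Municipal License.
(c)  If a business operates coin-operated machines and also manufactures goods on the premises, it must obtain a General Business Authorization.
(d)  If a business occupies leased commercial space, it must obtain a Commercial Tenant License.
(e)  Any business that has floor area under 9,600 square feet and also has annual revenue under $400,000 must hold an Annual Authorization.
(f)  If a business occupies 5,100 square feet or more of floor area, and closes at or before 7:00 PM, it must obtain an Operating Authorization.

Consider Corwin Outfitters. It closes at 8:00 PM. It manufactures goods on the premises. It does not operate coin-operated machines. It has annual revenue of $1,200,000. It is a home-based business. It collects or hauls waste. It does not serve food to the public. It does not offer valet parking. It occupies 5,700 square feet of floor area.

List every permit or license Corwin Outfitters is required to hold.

(a) closes 8:00 PM, after 7:00 PM; floor area 5,700 square feet > 400 square feet → Commercial License not required.
(b) closes 8:00 PM, at/before 2:00 AM → Municipal License not required.
(c) does not operate coin-operated machines; manufactures goods on the premises → General Business Authorization not required.
(d) is a home-based business (not: occupies leased commercial space) → Commercial Tenant License not required.
(e) floor area 5,700 square feet < 9,600 square feet; revenue $1,200,000 ≥ $400,000 → Annual Authorization not required.
(f) floor area 5,700 square feet ≥ 5,100 square feet; closes 8:00 PM, after 7:00 PM → Operating Authorization not required.

None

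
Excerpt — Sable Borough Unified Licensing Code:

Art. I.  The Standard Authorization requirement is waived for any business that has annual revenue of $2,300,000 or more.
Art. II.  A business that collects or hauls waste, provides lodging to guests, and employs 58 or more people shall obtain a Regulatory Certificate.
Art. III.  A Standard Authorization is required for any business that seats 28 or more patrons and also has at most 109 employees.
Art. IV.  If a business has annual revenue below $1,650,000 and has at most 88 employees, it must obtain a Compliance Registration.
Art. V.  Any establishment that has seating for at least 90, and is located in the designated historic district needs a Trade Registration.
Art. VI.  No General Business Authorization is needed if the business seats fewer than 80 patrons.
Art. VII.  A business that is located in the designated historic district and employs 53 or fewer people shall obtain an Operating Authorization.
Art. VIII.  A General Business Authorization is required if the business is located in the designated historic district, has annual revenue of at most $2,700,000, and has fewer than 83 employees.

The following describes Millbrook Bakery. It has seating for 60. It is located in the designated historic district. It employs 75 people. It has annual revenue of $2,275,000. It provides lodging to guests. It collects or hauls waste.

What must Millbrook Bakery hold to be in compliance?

Art. I. revenue $2,275,000 < $2,300,000 → Standard Authorization exemption does not apply.
Art. II. collects or hauls waste; provides lodging to guests; employees 75 ≥ 58 → Regulatory Certificate required.
Art. III. seating 60 ≥ 28; employees 75 ≤ 109 → Standard Authorization required.
Art. IV. revenue $2,275,000 ≥ $1,650,000; employees 75 ≤ 88 → Compliance Registration not required.
Art. V. seating 60 < 90; is located in the designated historic district → Trade Registration not required.
Art. VI. seating 60 < 80 → exempt from General Business Authorization.
Art. VII. is located in the designated historic district; employees 75 > 53 → Operating Authorization not required.
Art. VIII. is located in the designated historic district; revenue $2,275,000 ≤ $2,700,000; employees 75 < 83 → General Business Authorization required.

Regulatory Certificate, Standard Authorization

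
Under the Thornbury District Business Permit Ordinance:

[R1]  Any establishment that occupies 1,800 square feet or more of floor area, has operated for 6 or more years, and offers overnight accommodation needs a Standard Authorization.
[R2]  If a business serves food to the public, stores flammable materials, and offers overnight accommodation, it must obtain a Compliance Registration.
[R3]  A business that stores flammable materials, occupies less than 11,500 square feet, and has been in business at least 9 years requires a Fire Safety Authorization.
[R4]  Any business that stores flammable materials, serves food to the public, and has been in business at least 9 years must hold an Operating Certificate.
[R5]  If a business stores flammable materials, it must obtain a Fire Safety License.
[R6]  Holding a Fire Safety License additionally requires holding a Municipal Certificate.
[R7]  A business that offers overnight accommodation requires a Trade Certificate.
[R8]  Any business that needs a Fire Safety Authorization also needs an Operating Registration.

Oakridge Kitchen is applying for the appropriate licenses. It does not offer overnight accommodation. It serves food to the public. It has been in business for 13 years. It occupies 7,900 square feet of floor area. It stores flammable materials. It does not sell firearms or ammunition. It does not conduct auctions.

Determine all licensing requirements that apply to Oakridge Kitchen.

Fire Safety Authorization, Fire Safety License, Municipal Certificate, Operating Certificate, Operating Registration

[R1] floor area 7,900 square feet ≥ 1,800 square feet; years in business 13 ≥ 6; does not offer overnight accommodation → Standard Authorization not required.
[R2] serves food to the public; stores flammable materials; does not offer overnight accommodation → Compliance Registration not required.
[R3] stores flammable materials; floor area 7,900 square feet < 11,500 square feet; years in business 13 ≥ 9 → Fire Safety Authorization required.
[R4] stores flammable materials; serves food to the public; years in business 13 ≥ 9 → Operating Certificate required.
[R5] stores flammable materials → Fire Safety License required.
[R6] Fire Safety License is required → Municipal Certificate also required.
[R7] does not offer overnight accommodation → Trade Certificate not required.
[R8] Fire Safety Authorization is required → Operating Registration also required.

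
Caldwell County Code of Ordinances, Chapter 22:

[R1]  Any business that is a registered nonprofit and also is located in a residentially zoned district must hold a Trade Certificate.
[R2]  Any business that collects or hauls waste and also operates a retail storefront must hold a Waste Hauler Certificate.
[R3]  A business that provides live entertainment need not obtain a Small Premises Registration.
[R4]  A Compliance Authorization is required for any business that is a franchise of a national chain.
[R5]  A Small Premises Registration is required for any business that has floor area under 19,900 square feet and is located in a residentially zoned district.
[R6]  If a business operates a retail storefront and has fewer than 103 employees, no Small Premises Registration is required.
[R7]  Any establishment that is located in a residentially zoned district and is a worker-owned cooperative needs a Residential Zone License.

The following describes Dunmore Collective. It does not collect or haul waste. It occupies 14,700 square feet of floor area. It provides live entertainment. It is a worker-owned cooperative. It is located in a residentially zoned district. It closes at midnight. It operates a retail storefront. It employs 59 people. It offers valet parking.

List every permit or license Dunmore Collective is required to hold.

[R1] is a worker-owned cooperative (not: is a registered nonprofit); is located in a residentially zoned district → Trade Certificate not required.
[R2] does not collect or haul waste; operates a retail storefront → Waste Hauler Certificate not required.
[R3] provides live entertainment → exempt from Small Premises Registration.
[R4] is a worker-owned cooperative (not: is a franchise of a national chain) → Compliance Authorization not required.
[R5] floor area 14,700 square feet < 19,900 square feet; is located in a residentially zoned district → Small Premises Registration required.
[R6] operates a retail storefront; employees 59 < 103 → exempt from Small Premises Registration.
[R7] is located in a residentially zoned district; is a worker-owned cooperative → Residential Zone License required.

Residential Zone License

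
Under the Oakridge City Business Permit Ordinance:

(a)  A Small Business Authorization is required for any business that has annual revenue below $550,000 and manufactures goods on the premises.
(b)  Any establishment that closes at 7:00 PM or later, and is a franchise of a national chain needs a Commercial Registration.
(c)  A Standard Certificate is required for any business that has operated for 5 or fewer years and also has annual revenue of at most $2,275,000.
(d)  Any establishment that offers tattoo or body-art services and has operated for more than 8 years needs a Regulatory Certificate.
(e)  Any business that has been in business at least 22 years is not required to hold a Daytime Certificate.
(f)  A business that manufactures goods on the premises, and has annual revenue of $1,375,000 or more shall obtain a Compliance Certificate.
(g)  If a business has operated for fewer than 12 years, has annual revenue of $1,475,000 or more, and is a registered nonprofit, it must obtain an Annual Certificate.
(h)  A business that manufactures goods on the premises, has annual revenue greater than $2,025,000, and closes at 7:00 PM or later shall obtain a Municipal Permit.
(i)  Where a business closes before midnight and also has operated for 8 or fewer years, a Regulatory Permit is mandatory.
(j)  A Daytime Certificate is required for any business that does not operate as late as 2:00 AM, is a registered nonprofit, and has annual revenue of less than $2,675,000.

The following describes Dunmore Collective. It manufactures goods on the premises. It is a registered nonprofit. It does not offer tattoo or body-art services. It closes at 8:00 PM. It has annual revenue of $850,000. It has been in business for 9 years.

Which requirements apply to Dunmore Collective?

Daytime Certificate

(a) revenue $850,000 ≥ $550,000; manufactures goods on the premises → Small Business Authorization not required.
(b) closes 8:00 PM, after 7:00 PM; is a registered nonprofit (not: is a franchise of a national chain) → Commercial Registration not required.
(c) years in business 9 > 5; revenue $850,000 ≤ $2,275,000 → Standard Certificate not required.
(d) does not offer tattoo or body-art services; years in business 9 > 8 → Regulatory Certificate not required.
(e) years in business 9 < 22 → Daytime Certificate exemption does not apply.
(f) manufactures goods on the premises; revenue $850,000 < $1,375,000 → Compliance Certificate not required.
(g) years in business 9 < 12; revenue $850,000 < $1,475,000; is a registered nonprofit → Annual Certificate not required.
(h) manufactures goods on the premises; revenue $850,000 ≤ $2,025,000; closes 8:00 PM, after 7:00 PM → Municipal Permit not required.
(i) closes 8:00 PM, at/before midnight; years in business 9 > 8 → Regulatory Permit not required.
(j) closes 8:00 PM, at/before 2:00 AM; is a registered nonprofit; revenue $850,000 < $2,675,000 → Daytime Certificate required.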